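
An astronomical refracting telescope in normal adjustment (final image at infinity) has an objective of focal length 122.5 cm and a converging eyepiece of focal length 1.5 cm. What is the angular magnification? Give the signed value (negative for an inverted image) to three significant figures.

M = -f_obj/f_eye = -122.5/(1.5) = -81.667.

-81.7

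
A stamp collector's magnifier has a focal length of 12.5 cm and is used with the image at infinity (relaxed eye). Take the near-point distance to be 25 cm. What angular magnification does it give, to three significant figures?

M = D/f = 25/12.5 = 2.000.

2.00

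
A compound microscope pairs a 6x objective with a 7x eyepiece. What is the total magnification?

42

The overall magnification of a compound microscope is the product of the objective and eyepiece magnifications:
M = M_obj x M_eye = 6 x 7 = 42.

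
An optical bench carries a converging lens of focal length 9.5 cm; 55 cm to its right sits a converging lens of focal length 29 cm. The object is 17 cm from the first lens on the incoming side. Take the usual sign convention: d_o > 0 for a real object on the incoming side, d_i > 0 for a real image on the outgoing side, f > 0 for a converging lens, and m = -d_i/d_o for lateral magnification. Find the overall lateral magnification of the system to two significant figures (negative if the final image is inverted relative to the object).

8.2

First lens: d_i1 = 1/(1/9.5 - 1/17) = 21.533 cm.
m_1 = -(21.533)/17 = -1.2667.
The intermediate image is 21.533 cm to the right of lens 1, so d_o2 = L - d_i1 = 55 - 21.533 = 33.467 cm.
Second lens: d_i2 = 1/(1/29 - 1/(33.467)) = 217.284 cm.
m_2 = -(217.284)/(33.467) = -6.4925.
Total m = m_1 x m_2 = (-1.2667)(-6.4925) = 8.2239.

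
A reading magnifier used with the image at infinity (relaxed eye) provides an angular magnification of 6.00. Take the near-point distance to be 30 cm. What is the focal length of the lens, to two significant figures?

5.0 cm

For the image at infinity, M = D/f.
f = D/M = 30/6.0 = 5.000 cm.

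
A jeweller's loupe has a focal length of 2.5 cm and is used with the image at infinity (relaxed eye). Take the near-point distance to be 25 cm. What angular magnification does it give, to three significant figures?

M = D/f = 25/2.5 = 10.000.

10.0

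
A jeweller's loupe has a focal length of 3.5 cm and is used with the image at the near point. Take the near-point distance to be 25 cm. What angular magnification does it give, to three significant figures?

8.14

M = 1 + D/f = 1 + 25/3.5 = 8.143.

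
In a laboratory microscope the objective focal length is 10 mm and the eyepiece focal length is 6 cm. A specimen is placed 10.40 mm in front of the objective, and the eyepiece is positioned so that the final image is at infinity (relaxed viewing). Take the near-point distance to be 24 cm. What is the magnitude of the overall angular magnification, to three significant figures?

100

Convert to cm: f_obj = 10 mm = 1 cm; d_o = 10.40 mm = 1.04 cm.
Objective: 1/d_i = 1/f_obj - 1/d_o = 1/1 - 1/1.04 = 0.03846 cm^-1, so d_i = 26.000 cm.
m_obj = -d_i/d_o = -26.000/1.04 = -25.000.
Eyepiece angular magnification (image at infinity): M_eye = D/f_e = 24/6 = 4.000.
Overall M = m_obj x M_eye = (-25.000)(4.000) = -100.00.
|M| = 100.00.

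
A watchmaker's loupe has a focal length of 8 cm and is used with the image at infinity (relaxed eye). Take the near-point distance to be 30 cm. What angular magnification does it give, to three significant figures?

M = D/f = 30/8 = 3.750.

3.75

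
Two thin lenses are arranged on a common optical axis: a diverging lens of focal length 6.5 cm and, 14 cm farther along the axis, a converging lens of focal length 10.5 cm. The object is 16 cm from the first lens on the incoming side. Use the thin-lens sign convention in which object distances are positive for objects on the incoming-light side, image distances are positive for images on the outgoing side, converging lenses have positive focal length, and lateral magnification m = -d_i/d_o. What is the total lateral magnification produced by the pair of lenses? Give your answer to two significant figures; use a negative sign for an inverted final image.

-0.37

Lens 1: 1/d_i1 = 1/f_1 - 1/d_o1 = 1/(-6.5) - 1/16 = -0.21635 cm^-1, so d_i1 = -4.622 cm.
m_1 = -(-4.622)/16 = 0.2889.
With d_i1 < 0 the first image is virtual and lies on the object side; the object distance for lens 2 is d_o2 = 14 - (-4.622) = 18.622 cm.
Lens 2: 1/d_i2 = 1/f_2 - 1/d_o2 = 1/10.5 - 1/(18.622) = 0.04154 cm^-1, so d_i2 = 24.074 cm.
m_2 = -(24.074)/(18.622) = -1.2927.
Overall magnification: m = m_1 m_2 = -0.3735.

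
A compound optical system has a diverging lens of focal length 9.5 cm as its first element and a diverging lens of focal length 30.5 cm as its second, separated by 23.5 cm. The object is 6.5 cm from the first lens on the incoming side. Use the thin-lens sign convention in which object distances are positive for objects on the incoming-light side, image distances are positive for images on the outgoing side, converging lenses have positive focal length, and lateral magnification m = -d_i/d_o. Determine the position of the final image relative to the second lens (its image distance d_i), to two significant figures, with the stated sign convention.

First lens: d_i1 = 1/(1/(-9.5) - 1/6.5) = -3.859 cm.
With d_i1 < 0 the first image is virtual and lies on the object side; the object distance for lens 2 is d_o2 = 23.5 - (-3.859) = 27.359 cm.
Second lens: d_i2 = 1/(1/(-30.5) - 1/(27.359)) = -14.422 cm.

-14 cm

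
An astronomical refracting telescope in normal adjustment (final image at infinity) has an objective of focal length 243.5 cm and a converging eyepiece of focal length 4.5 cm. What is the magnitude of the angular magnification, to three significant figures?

|M| = f_obj/|f_eye| = 243.5/4.5 = 54.111.

54.1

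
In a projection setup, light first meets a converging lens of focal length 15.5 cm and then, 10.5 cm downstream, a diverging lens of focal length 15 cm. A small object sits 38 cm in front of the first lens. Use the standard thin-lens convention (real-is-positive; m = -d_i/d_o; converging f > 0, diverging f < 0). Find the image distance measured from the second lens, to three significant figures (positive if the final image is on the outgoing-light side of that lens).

-347 cm

Lens 1: 1/d_i1 = 1/f_1 - 1/d_o1 = 1/15.5 - 1/38 = 0.03820 cm^-1, so d_i1 = 26.178 cm.
Since 26.178 cm > 10.5 cm, the first image lies past the second lens and serves as a virtual object: d_o2 = L - d_i1 = -15.678 cm.
Lens 2: 1/d_i2 = 1/f_2 - 1/d_o2 = 1/(-15) - 1/(-15.678) = -0.00288 cm^-1, so d_i2 = -346.967 cm.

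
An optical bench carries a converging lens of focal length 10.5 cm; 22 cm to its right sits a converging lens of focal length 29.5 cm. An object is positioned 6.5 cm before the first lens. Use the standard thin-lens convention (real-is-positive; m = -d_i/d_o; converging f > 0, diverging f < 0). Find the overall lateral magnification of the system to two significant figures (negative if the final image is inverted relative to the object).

-8.1

Lens 1: 1/d_i1 = 1/f_1 - 1/d_o1 = 1/10.5 - 1/6.5 = -0.05861 cm^-1, so d_i1 = -17.062 cm.
m_1 = -(-17.062)/6.5 = 2.6250.
The intermediate image is virtual, 17.062 cm to the left of lens 1, so d_o2 = L - d_i1 = 22 - (-17.062) = 39.062 cm.
Lens 2: 1/d_i2 = 1/f_2 - 1/d_o2 = 1/29.5 - 1/(39.062) = 0.00830 cm^-1, so d_i2 = 120.507 cm.
m_2 = -(120.507)/(39.062) = -3.0850.
Overall magnification: m = m_1 m_2 = -8.0980.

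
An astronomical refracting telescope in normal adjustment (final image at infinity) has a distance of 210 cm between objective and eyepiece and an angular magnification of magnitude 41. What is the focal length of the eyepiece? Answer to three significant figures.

5.00 cm

In normal adjustment the tube length equals f_obj + f_eye and |M| = f_obj/f_eye.
So f_obj = 41 f_eye and 41 f_eye + f_eye = 210 cm, giving f_eye = 210/42 = 5.000 cm and f_obj = 205.000 cm.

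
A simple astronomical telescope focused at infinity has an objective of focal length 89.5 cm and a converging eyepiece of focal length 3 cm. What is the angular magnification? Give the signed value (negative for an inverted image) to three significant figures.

M = -f_obj/f_eye = -89.5/(3) = -29.833.

-29.8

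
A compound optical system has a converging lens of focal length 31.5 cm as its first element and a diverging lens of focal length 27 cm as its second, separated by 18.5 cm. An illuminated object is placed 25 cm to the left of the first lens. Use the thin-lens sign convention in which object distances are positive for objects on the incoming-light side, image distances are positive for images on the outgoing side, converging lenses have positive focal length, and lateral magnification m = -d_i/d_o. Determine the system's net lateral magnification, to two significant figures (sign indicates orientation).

0.79

Applying the thin-lens equation to the first lens, 1/31.5 = 1/25 + 1/d_i1, which gives d_i1 = -121.154 cm.
Its lateral magnification is m_1 = -d_i1/d_o1 = -(-121.154)/25 = 4.8462.
With d_i1 < 0 the first image is virtual and lies on the object side; the object distance for lens 2 is d_o2 = 18.5 - (-121.154) = 139.654 cm.
Applying the thin-lens equation again with f_2 = -27 cm and d_o2 = 139.654 cm gives d_i2 = -22.626 cm.
m_2 = -(-22.626)/(139.654) = 0.1620.
The system's lateral magnification is m_1 m_2 = (4.8462)(0.1620) = 0.7851.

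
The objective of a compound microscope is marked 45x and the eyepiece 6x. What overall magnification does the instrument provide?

270

The overall magnification of a compound microscope is the product of the objective and eyepiece magnifications:
M = M_obj x M_eye = 45 x 6 = 270.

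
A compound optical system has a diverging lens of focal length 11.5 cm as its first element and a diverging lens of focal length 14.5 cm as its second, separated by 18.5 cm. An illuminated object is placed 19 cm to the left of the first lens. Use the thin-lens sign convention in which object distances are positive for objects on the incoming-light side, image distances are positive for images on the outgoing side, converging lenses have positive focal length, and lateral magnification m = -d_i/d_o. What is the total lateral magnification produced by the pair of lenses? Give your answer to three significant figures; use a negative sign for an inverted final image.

0.136

Lens 1: 1/d_i1 = 1/f_1 - 1/d_o1 = 1/(-11.5) - 1/19 = -0.13959 cm^-1, so d_i1 = -7.164 cm.
m_1 = -(-7.164)/19 = 0.3770.
The intermediate image is virtual, 7.164 cm to the left of lens 1, so d_o2 = L - d_i1 = 18.5 - (-7.164) = 25.664 cm.
Lens 2: 1/d_i2 = 1/f_2 - 1/d_o2 = 1/(-14.5) - 1/(25.664) = -0.10793 cm^-1, so d_i2 = -9.265 cm.
m_2 = -(-9.265)/(25.664) = 0.3610.
Total m = m_1 x m_2 = (0.3770)(0.3610) = 0.1361.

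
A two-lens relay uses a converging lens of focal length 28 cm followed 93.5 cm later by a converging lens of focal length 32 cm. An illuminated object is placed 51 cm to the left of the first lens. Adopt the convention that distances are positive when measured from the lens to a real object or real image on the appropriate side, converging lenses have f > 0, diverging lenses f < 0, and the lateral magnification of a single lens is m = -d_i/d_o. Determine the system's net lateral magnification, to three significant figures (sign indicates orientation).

Applying the thin-lens equation to the first lens, 1/28 = 1/51 + 1/d_i1, which gives d_i1 = 62.087 cm.
Its lateral magnification is m_1 = -d_i1/d_o1 = -(62.087)/51 = -1.2174.
The intermediate image is 62.087 cm to the right of lens 1, so d_o2 = L - d_i1 = 93.5 - 62.087 = 31.413 cm.
Applying the thin-lens equation again with f_2 = 32 cm and d_o2 = 31.413 cm gives d_i2 = -1712.593 cm.
m_2 = -(-1712.593)/(31.413) = 54.5185.
Total m = m_1 x m_2 = (-1.2174)(54.5185) = -66.3704.

-66.4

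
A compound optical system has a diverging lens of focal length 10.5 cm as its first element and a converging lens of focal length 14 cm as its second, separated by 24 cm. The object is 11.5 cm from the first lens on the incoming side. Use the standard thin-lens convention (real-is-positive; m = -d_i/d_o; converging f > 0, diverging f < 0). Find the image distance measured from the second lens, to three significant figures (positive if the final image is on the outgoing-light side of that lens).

Lens 1: 1/d_i1 = 1/f_1 - 1/d_o1 = 1/(-10.5) - 1/11.5 = -0.18219 cm^-1, so d_i1 = -5.489 cm.
The intermediate image is virtual, 5.489 cm to the left of lens 1, so d_o2 = L - d_i1 = 24 - (-5.489) = 29.489 cm.
Lens 2: 1/d_i2 = 1/f_2 - 1/d_o2 = 1/14 - 1/(29.489) = 0.03752 cm^-1, so d_i2 = 26.654 cm.

26.7 cm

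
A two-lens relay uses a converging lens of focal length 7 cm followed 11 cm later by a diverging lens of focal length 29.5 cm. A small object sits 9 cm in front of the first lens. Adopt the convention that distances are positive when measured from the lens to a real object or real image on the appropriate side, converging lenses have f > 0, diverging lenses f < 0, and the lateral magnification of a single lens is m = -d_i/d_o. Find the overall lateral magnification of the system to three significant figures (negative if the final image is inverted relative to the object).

First lens: d_i1 = 1/(1/7 - 1/9) = 31.500 cm.
m_1 = -(31.500)/9 = -3.5000.
Since 31.500 cm > 11 cm, the first image lies past the second lens and serves as a virtual object: d_o2 = L - d_i1 = -20.500 cm.
Second lens: d_i2 = 1/(1/(-29.5) - 1/(-20.500)) = 67.194 cm.
m_2 = -(67.194)/(-20.500) = 3.2778.
Total m = m_1 x m_2 = (-3.5000)(3.2778) = -11.4722.

-11.5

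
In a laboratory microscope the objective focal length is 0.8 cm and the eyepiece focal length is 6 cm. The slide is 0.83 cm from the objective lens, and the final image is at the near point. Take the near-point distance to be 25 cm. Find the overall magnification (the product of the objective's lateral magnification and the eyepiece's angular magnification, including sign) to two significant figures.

-140

Objective: 1/d_i = 1/f_obj - 1/d_o = 1/0.8 - 1/0.83 = 0.04518 cm^-1, so d_i = 22.133 cm.
m_obj = -d_i/d_o = -22.133/0.83 = -26.667.
Eyepiece angular magnification (image at near point): M_eye = 1 + D/f_e = 1 + 25/6 = 5.167.
Overall M = m_obj x M_eye = (-26.667)(5.167) = -137.78.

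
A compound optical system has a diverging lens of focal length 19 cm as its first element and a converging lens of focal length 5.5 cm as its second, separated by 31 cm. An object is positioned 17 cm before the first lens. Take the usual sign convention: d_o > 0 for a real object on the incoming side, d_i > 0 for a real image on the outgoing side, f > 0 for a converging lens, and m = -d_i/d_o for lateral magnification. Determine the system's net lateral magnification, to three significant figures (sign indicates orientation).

-0.0842

Lens 1: 1/d_i1 = 1/f_1 - 1/d_o1 = 1/(-19) - 1/17 = -0.11146 cm^-1, so d_i1 = -8.972 cm.
m_1 = -(-8.972)/17 = 0.5278.
The intermediate image is virtual, 8.972 cm to the left of lens 1, so d_o2 = L - d_i1 = 31 - (-8.972) = 39.972 cm.
Lens 2: 1/d_i2 = 1/f_2 - 1/d_o2 = 1/5.5 - 1/(39.972) = 0.15680 cm^-1, so d_i2 = 6.378 cm.
m_2 = -(6.378)/(39.972) = -0.1595.
The system's lateral magnification is m_1 m_2 = (0.5278)(-0.1595) = -0.0842.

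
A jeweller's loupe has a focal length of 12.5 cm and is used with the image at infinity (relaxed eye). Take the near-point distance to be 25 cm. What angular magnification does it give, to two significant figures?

2.0

M = D/f = 25/12.5 = 2.000.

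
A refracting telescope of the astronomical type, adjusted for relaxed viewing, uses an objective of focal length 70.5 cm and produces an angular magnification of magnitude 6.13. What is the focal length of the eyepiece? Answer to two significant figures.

|M| = f_obj/f_eye, so f_eye = f_obj/|M| = 70.5/6.13 = 11.501 cm.

12 cm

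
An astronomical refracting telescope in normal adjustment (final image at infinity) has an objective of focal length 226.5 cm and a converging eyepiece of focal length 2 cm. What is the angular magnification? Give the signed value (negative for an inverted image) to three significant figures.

M = -f_obj/f_eye = -226.5/(2) = -113.250.

-113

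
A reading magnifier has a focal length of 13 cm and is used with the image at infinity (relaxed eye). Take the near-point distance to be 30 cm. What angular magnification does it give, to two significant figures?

M = D/f = 30/13 = 2.308.

2.3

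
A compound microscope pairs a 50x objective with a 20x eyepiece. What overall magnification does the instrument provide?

The overall magnification of a compound microscope is the product of the objective and eyepiece magnifications:
M = M_obj x M_eye = 50 x 20 = 1000.

1000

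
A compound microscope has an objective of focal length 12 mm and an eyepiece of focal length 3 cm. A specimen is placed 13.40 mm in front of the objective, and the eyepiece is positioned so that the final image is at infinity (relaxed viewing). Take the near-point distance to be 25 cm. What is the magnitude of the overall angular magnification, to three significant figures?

71.4

Convert to cm: f_obj = 12 mm = 1.2 cm; d_o = 13.40 mm = 1.34 cm.
Objective: 1/d_i = 1/f_obj - 1/d_o = 1/1.2 - 1/1.34 = 0.08706 cm^-1, so d_i = 11.486 cm.
m_obj = -d_i/d_o = -11.486/1.34 = -8.571.
Eyepiece angular magnification (image at infinity): M_eye = D/f_e = 25/3 = 8.333.
Overall M = m_obj x M_eye = (-8.571)(8.333) = -71.43.
|M| = 71.43.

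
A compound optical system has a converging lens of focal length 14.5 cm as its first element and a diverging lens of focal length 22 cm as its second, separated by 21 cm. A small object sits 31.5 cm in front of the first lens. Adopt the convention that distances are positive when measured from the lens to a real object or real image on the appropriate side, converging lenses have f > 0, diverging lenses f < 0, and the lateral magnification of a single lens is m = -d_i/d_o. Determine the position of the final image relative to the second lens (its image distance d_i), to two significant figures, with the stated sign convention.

Applying the thin-lens equation to the first lens, 1/14.5 = 1/31.5 + 1/d_i1, which gives d_i1 = 26.868 cm.
Since 26.868 cm > 21 cm, the first image lies past the second lens and serves as a virtual object: d_o2 = L - d_i1 = -5.868 cm.
Applying the thin-lens equation again with f_2 = -22 cm and d_o2 = -5.868 cm gives d_i2 = 8.002 cm.

8.0 cm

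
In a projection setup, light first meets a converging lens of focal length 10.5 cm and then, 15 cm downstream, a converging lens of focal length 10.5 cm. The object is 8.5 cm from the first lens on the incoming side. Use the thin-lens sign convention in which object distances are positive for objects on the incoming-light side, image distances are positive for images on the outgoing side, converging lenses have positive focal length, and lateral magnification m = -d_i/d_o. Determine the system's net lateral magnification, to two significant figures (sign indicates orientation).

Applying the thin-lens equation to the first lens, 1/10.5 = 1/8.5 + 1/d_i1, which gives d_i1 = -44.625 cm.
Its lateral magnification is m_1 = -d_i1/d_o1 = -(-44.625)/8.5 = 5.2500.
The intermediate image is virtual, 44.625 cm to the left of lens 1, so d_o2 = L - d_i1 = 15 - (-44.625) = 59.625 cm.
Applying the thin-lens equation again with f_2 = 10.5 cm and d_o2 = 59.625 cm gives d_i2 = 12.744 cm.
m_2 = -(12.744)/(59.625) = -0.2137.
Total m = m_1 x m_2 = (5.2500)(-0.2137) = -1.1221.

-1.1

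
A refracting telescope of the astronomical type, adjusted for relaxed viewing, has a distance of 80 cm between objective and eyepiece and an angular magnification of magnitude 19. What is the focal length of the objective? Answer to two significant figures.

In normal adjustment the tube length equals f_obj + f_eye and |M| = f_obj/f_eye.
So f_obj = 19 f_eye and 19 f_eye + f_eye = 80 cm, giving f_eye = 80/20 = 4.000 cm and f_obj = 76.000 cm.

76 cm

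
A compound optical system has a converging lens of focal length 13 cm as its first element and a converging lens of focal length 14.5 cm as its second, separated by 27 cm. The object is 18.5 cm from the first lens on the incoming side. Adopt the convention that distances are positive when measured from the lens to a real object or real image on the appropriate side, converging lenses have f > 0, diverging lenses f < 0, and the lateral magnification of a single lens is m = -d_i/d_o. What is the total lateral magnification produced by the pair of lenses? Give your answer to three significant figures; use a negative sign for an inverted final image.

Lens 1: 1/d_i1 = 1/f_1 - 1/d_o1 = 1/13 - 1/18.5 = 0.02287 cm^-1, so d_i1 = 43.727 cm.
m_1 = -(43.727)/18.5 = -2.3636.
Since 43.727 cm > 27 cm, the first image lies past the second lens and serves as a virtual object: d_o2 = L - d_i1 = -16.727 cm.
Lens 2: 1/d_i2 = 1/f_2 - 1/d_o2 = 1/14.5 - 1/(-16.727) = 0.12875 cm^-1, so d_i2 = 7.767 cm.
m_2 = -(7.767)/(-16.727) = 0.4643.
The system's lateral magnification is m_1 m_2 = (-2.3636)(0.4643) = -1.0975.

-1.10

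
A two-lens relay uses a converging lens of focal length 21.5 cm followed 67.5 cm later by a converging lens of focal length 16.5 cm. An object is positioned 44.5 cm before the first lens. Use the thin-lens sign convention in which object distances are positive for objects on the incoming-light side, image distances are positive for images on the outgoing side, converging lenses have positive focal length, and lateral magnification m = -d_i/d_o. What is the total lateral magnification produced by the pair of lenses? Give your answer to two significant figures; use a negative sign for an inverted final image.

1.6

Lens 1: 1/d_i1 = 1/f_1 - 1/d_o1 = 1/21.5 - 1/44.5 = 0.02404 cm^-1, so d_i1 = 41.598 cm.
m_1 = -(41.598)/44.5 = -0.9348.
Object distance for lens 2: d_o2 = 67.5 - 41.598 = 25.902 cm.
Lens 2: 1/d_i2 = 1/f_2 - 1/d_o2 = 1/16.5 - 1/(25.902) = 0.02200 cm^-1, so d_i2 = 45.456 cm.
m_2 = -(45.456)/(25.902) = -1.7549.
The system's lateral magnification is m_1 m_2 = (-0.9348)(-1.7549) = 1.6405.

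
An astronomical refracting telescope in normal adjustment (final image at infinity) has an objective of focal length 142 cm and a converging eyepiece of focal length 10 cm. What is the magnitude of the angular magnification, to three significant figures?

|M| = f_obj/|f_eye| = 142/10 = 14.200.

14.2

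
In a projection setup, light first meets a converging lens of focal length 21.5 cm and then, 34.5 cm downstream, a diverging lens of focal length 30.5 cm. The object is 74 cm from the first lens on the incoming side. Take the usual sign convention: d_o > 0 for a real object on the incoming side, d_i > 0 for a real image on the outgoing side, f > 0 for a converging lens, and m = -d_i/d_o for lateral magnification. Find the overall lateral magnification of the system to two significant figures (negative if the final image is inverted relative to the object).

First lens: d_i1 = 1/(1/21.5 - 1/74) = 30.305 cm.
m_1 = -(30.305)/74 = -0.4095.
That image sits 4.195 cm in front of the second lens, so d_o2 = 4.195 cm.
Second lens: d_i2 = 1/(1/(-30.5) - 1/(4.195)) = -3.688 cm.
m_2 = -(-3.688)/(4.195) = 0.8791.
Total m = m_1 x m_2 = (-0.4095)(0.8791) = -0.3600.

-0.36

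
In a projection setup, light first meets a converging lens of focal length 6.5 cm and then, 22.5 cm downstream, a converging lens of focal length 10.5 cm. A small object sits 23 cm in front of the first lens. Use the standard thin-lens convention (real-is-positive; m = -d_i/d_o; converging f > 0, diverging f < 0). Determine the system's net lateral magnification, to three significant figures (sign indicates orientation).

Lens 1: 1/d_i1 = 1/f_1 - 1/d_o1 = 1/6.5 - 1/23 = 0.11037 cm^-1, so d_i1 = 9.061 cm.
m_1 = -(9.061)/23 = -0.3939.
Object distance for lens 2: d_o2 = 22.5 - 9.061 = 13.439 cm.
Lens 2: 1/d_i2 = 1/f_2 - 1/d_o2 = 1/10.5 - 1/(13.439) = 0.02083 cm^-1, so d_i2 = 48.008 cm.
m_2 = -(48.008)/(13.439) = -3.5722.
Overall magnification: m = m_1 m_2 = 1.4072.

1.41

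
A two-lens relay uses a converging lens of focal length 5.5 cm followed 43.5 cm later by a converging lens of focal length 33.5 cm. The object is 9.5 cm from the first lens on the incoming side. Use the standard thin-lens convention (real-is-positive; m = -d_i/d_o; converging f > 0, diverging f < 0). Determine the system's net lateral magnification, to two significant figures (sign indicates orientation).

-15

Lens 1: 1/d_i1 = 1/f_1 - 1/d_o1 = 1/5.5 - 1/9.5 = 0.07656 cm^-1, so d_i1 = 13.062 cm.
m_1 = -(13.062)/9.5 = -1.3750.
Object distance for lens 2: d_o2 = 43.5 - 13.062 = 30.438 cm.
Lens 2: 1/d_i2 = 1/f_2 - 1/d_o2 = 1/33.5 - 1/(30.438) = -0.00300 cm^-1, so d_i2 = -332.949 cm.
m_2 = -(-332.949)/(30.438) = 10.9388.
Total m = m_1 x m_2 = (-1.3750)(10.9388) = -15.0408.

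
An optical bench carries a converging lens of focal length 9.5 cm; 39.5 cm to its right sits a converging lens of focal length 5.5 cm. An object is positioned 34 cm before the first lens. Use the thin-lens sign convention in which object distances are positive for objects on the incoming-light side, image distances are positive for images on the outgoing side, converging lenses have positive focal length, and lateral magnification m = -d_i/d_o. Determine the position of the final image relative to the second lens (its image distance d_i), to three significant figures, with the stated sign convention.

6.95 cm

Lens 1: 1/d_i1 = 1/f_1 - 1/d_o1 = 1/9.5 - 1/34 = 0.07585 cm^-1, so d_i1 = 13.184 cm.
That image sits 26.316 cm in front of the second lens, so d_o2 = 26.316 cm.
Lens 2: 1/d_i2 = 1/f_2 - 1/d_o2 = 1/5.5 - 1/(26.316) = 0.14382 cm^-1, so d_i2 = 6.953 cm.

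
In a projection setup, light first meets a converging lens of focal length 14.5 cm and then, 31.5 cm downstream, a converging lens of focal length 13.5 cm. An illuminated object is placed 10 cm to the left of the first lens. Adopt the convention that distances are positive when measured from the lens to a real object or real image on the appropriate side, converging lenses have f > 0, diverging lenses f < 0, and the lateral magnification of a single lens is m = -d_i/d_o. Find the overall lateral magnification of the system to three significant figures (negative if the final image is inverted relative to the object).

-0.866

Lens 1: 1/d_i1 = 1/f_1 - 1/d_o1 = 1/14.5 - 1/10 = -0.03103 cm^-1, so d_i1 = -32.222 cm.
m_1 = -(-32.222)/10 = 3.2222.
The intermediate image is virtual, 32.222 cm to the left of lens 1, so d_o2 = L - d_i1 = 31.5 - (-32.222) = 63.722 cm.
Lens 2: 1/d_i2 = 1/f_2 - 1/d_o2 = 1/13.5 - 1/(63.722) = 0.05838 cm^-1, so d_i2 = 17.129 cm.
m_2 = -(17.129)/(63.722) = -0.2688.
Overall magnification: m = m_1 m_2 = -0.8662.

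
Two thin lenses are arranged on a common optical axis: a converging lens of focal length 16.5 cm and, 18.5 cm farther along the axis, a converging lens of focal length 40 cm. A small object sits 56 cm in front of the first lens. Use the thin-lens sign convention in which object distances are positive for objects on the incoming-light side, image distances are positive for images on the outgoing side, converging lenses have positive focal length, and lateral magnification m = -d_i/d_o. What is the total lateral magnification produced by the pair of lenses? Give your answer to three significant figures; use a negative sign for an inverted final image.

Applying the thin-lens equation to the first lens, 1/16.5 = 1/56 + 1/d_i1, which gives d_i1 = 23.392 cm.
Its lateral magnification is m_1 = -d_i1/d_o1 = -(23.392)/56 = -0.4177.
This image would form 23.392 cm past lens 1, i.e. 4.892 cm beyond lens 2, so it is a virtual object for lens 2: d_o2 = 18.5 - 23.392 = -4.892 cm.
Applying the thin-lens equation again with f_2 = 40 cm and d_o2 = -4.892 cm gives d_i2 = 4.359 cm.
m_2 = -(4.359)/(-4.892) = 0.8910.
Total m = m_1 x m_2 = (-0.4177)(0.8910) = -0.3722.

-0.372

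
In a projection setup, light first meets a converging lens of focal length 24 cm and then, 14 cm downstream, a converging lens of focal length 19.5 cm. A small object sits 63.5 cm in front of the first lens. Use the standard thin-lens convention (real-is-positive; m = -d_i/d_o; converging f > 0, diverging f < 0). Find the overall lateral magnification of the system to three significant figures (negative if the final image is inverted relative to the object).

Lens 1: 1/d_i1 = 1/f_1 - 1/d_o1 = 1/24 - 1/63.5 = 0.02592 cm^-1, so d_i1 = 38.582 cm.
m_1 = -(38.582)/63.5 = -0.6076.
Since 38.582 cm > 14 cm, the first image lies past the second lens and serves as a virtual object: d_o2 = L - d_i1 = -24.582 cm.
Lens 2: 1/d_i2 = 1/f_2 - 1/d_o2 = 1/19.5 - 1/(-24.582) = 0.09196 cm^-1, so d_i2 = 10.874 cm.
m_2 = -(10.874)/(-24.582) = 0.4424.
Overall magnification: m = m_1 m_2 = -0.2688.

-0.269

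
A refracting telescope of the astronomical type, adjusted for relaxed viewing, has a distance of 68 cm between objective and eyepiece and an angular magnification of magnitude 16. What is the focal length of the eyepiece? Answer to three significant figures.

4.00 cm

In normal adjustment the tube length equals f_obj + f_eye and |M| = f_obj/f_eye.
So f_obj = 16 f_eye and 16 f_eye + f_eye = 68 cm, giving f_eye = 68/17 = 4.000 cm and f_obj = 64.000 cm.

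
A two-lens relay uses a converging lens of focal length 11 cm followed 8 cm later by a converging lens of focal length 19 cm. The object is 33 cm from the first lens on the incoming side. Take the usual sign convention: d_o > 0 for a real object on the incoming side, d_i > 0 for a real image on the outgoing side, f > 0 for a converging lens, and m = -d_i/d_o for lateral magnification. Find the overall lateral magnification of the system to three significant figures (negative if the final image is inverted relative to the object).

Applying the thin-lens equation to the first lens, 1/11 = 1/33 + 1/d_i1, which gives d_i1 = 16.500 cm.
Its lateral magnification is m_1 = -d_i1/d_o1 = -(16.500)/33 = -0.5000.
This image would form 16.500 cm past lens 1, i.e. 8.500 cm beyond lens 2, so it is a virtual object for lens 2: d_o2 = 8 - 16.500 = -8.500 cm.
Applying the thin-lens equation again with f_2 = 19 cm and d_o2 = -8.500 cm gives d_i2 = 5.873 cm.
m_2 = -(5.873)/(-8.500) = 0.6909.
The system's lateral magnification is m_1 m_2 = (-0.5000)(0.6909) = -0.3455.

-0.345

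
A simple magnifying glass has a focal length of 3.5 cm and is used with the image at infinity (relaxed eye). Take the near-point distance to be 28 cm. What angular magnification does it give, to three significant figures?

M = D/f = 28/3.5 = 8.000.

8.00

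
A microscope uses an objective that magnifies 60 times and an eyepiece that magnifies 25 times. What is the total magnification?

The overall magnification of a compound microscope is the product of the objective and eyepiece magnifications:
M = M_obj x M_eye = 60 x 25 = 1500.

1500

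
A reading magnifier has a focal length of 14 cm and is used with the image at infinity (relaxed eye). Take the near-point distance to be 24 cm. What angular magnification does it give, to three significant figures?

M = D/f = 24/14 = 1.714.

1.71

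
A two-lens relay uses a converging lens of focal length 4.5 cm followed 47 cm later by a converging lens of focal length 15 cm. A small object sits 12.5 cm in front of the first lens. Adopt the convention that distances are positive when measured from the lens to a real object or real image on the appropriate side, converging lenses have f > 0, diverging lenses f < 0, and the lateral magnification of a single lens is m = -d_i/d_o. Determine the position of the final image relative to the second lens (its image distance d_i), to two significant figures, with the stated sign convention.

24 cm

Lens 1: 1/d_i1 = 1/f_1 - 1/d_o1 = 1/4.5 - 1/12.5 = 0.14222 cm^-1, so d_i1 = 7.031 cm.
That image sits 39.969 cm in front of the second lens, so d_o2 = 39.969 cm.
Lens 2: 1/d_i2 = 1/f_2 - 1/d_o2 = 1/15 - 1/(39.969) = 0.04165 cm^-1, so d_i2 = 24.011 cm.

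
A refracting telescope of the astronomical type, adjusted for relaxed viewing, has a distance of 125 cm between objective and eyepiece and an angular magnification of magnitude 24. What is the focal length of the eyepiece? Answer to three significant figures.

5.00 cm

In normal adjustment the tube length equals f_obj + f_eye and |M| = f_obj/f_eye.
So f_obj = 24 f_eye and 24 f_eye + f_eye = 125 cm, giving f_eye = 125/25 = 5.000 cm and f_obj = 120.000 cm.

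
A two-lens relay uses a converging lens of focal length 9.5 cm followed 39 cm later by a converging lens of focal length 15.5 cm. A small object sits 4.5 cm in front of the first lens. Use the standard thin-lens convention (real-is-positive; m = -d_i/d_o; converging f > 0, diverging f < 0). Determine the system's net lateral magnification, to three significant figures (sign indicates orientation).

Lens 1: 1/d_i1 = 1/f_1 - 1/d_o1 = 1/9.5 - 1/4.5 = -0.11696 cm^-1, so d_i1 = -8.550 cm.
m_1 = -(-8.550)/4.5 = 1.9000.
The intermediate image is virtual, 8.550 cm to the left of lens 1, so d_o2 = L - d_i1 = 39 - (-8.550) = 47.550 cm.
Lens 2: 1/d_i2 = 1/f_2 - 1/d_o2 = 1/15.5 - 1/(47.550) = 0.04349 cm^-1, so d_i2 = 22.996 cm.
m_2 = -(22.996)/(47.550) = -0.4836.
Total m = m_1 x m_2 = (1.9000)(-0.4836) = -0.9189.

-0.919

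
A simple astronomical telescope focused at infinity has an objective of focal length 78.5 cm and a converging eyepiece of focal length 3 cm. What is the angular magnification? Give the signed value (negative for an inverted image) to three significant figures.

M = -f_obj/f_eye = -78.5/(3) = -26.167.

-26.2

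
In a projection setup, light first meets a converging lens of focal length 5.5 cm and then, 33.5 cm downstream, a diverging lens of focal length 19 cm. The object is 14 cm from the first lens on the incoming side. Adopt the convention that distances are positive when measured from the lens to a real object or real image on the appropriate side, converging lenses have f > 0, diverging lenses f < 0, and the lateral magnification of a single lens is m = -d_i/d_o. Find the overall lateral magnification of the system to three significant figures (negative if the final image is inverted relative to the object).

-0.283

First lens: d_i1 = 1/(1/5.5 - 1/14) = 9.059 cm.
m_1 = -(9.059)/14 = -0.6471.
The intermediate image is 9.059 cm to the right of lens 1, so d_o2 = L - d_i1 = 33.5 - 9.059 = 24.441 cm.
Second lens: d_i2 = 1/(1/(-19) - 1/(24.441)) = -10.690 cm.
m_2 = -(-10.690)/(24.441) = 0.4374.
The system's lateral magnification is m_1 m_2 = (-0.6471)(0.4374) = -0.2830.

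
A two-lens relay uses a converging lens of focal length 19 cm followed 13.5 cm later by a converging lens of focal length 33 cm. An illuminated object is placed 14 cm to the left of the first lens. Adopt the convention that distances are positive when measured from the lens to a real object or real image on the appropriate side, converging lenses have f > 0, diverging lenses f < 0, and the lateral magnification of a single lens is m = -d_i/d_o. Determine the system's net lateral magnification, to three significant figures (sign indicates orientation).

Applying the thin-lens equation to the first lens, 1/19 = 1/14 + 1/d_i1, which gives d_i1 = -53.200 cm.
Its lateral magnification is m_1 = -d_i1/d_o1 = -(-53.200)/14 = 3.8000.
With d_i1 < 0 the first image is virtual and lies on the object side; the object distance for lens 2 is d_o2 = 13.5 - (-53.200) = 66.700 cm.
Applying the thin-lens equation again with f_2 = 33 cm and d_o2 = 66.700 cm gives d_i2 = 65.315 cm.
m_2 = -(65.315)/(66.700) = -0.9792.
The system's lateral magnification is m_1 m_2 = (3.8000)(-0.9792) = -3.7211.

-3.72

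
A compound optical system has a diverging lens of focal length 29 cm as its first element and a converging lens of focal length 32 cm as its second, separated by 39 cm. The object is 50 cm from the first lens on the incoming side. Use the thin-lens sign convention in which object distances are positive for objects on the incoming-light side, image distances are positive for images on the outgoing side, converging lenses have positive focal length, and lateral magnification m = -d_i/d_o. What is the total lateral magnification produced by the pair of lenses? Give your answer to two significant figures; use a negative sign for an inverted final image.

-0.46

Applying the thin-lens equation to the first lens, 1/(-29) = 1/50 + 1/d_i1, which gives d_i1 = -18.354 cm.
Its lateral magnification is m_1 = -d_i1/d_o1 = -(-18.354)/50 = 0.3671.
The intermediate image is virtual, 18.354 cm to the left of lens 1, so d_o2 = L - d_i1 = 39 - (-18.354) = 57.354 cm.
Applying the thin-lens equation again with f_2 = 32 cm and d_o2 = 57.354 cm gives d_i2 = 72.387 cm.
m_2 = -(72.387)/(57.354) = -1.2621.
Overall magnification: m = m_1 m_2 = -0.4633.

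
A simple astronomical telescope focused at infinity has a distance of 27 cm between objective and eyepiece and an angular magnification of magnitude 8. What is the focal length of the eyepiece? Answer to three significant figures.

In normal adjustment the tube length equals f_obj + f_eye and |M| = f_obj/f_eye.
So f_obj = 8 f_eye and 8 f_eye + f_eye = 27 cm, giving f_eye = 27/9 = 3.000 cm and f_obj = 24.000 cm.

3.00 cm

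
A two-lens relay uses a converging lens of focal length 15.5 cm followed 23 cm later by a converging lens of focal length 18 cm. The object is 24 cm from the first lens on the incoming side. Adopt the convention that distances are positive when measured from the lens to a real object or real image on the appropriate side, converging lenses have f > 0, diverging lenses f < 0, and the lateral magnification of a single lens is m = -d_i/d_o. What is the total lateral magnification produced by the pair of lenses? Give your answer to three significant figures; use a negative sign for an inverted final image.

First lens: d_i1 = 1/(1/15.5 - 1/24) = 43.765 cm.
m_1 = -(43.765)/24 = -1.8235.
This image would form 43.765 cm past lens 1, i.e. 20.765 cm beyond lens 2, so it is a virtual object for lens 2: d_o2 = 23 - 43.765 = -20.765 cm.
Second lens: d_i2 = 1/(1/18 - 1/(-20.765)) = 9.642 cm.
m_2 = -(9.642)/(-20.765) = 0.4643.
Overall magnification: m = m_1 m_2 = -0.8467.

-0.847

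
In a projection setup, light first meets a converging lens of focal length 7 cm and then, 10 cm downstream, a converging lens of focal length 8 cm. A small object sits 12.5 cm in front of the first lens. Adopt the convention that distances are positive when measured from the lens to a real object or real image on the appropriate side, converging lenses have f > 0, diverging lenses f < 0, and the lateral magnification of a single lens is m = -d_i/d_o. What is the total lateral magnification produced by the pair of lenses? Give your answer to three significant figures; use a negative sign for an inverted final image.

-0.732

Applying the thin-lens equation to the first lens, 1/7 = 1/12.5 + 1/d_i1, which gives d_i1 = 15.909 cm.
Its lateral magnification is m_1 = -d_i1/d_o1 = -(15.909)/12.5 = -1.2727.
This image would form 15.909 cm past lens 1, i.e. 5.909 cm beyond lens 2, so it is a virtual object for lens 2: d_o2 = 10 - 15.909 = -5.909 cm.
Applying the thin-lens equation again with f_2 = 8 cm and d_o2 = -5.909 cm gives d_i2 = 3.399 cm.
m_2 = -(3.399)/(-5.909) = 0.5752.
Overall magnification: m = m_1 m_2 = -0.7320.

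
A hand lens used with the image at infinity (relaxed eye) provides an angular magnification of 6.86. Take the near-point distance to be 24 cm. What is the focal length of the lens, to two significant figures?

3.5 cm

For the image at infinity, M = D/f.
f = D/M = 24/6.86 = 3.499 cm.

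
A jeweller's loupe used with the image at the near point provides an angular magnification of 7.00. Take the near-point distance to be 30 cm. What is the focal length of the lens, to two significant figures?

For the image at the near point, M = 1 + D/f.
f = D/(M - 1) = 30/(7.0 - 1) = 5.000 cm.

5.0 cm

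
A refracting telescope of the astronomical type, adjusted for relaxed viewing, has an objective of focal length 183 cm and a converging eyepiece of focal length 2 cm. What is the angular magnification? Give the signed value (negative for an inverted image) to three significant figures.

M = -f_obj/f_eye = -183/(2) = -91.500.

-91.5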